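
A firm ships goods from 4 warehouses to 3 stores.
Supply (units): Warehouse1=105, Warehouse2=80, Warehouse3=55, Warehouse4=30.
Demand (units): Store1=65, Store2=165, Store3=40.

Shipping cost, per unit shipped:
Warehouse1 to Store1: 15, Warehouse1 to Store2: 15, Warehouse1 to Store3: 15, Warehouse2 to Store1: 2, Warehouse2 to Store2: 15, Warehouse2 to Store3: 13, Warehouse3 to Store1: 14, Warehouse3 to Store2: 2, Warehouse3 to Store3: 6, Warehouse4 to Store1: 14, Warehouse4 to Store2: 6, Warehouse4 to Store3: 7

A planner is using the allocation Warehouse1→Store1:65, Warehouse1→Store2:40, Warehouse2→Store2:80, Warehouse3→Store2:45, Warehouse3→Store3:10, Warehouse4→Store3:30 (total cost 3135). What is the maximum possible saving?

945

Current plan cost = 65·15 + 40·15 + 80·15 + 45·2 + 10·6 + 30·7 = 3135.
Optimal plan:
  Warehouse1–Store2: 80 × 15 = 1200
  Warehouse1–Store3: 25 × 15 = 375
  Warehouse2–Store1: 65 × 2 = 130
  Warehouse2–Store3: 15 × 13 = 195
  Warehouse3–Store2: 55 × 2 = 110
  Warehouse4–Store2: 30 × 6 = 180
Optimal cost = 2190.
Saving = 3135 − 2190 = 945.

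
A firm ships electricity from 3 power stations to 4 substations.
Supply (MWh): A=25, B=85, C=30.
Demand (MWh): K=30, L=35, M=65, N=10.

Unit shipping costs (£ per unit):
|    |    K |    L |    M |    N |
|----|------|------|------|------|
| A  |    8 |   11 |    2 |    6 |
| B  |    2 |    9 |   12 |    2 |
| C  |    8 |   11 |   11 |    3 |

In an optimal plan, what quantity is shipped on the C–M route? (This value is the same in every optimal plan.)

The minimum-cost plan:
  A to M: 25 × £2 = £50
  B to K: 30 × £2 = £60
  B to L: 35 × £9 = £315
  B to M: 10 × £12 = £120
  B to N: 10 × £2 = £20
  C to M: 30 × £11 = £330
Total cost = £895.
So C→M carries 30 MWh.

30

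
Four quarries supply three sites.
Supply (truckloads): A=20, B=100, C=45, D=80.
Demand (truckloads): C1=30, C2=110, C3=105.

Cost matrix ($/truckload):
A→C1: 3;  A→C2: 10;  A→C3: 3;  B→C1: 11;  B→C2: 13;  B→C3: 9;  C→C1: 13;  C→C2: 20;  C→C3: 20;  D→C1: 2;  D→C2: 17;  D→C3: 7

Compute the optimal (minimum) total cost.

2530

One minimum-cost allocation:
  A->C3: 20 × $3 = $60
  B->C2: 65 × $13 = $845
  B->C3: 35 × $9 = $315
  C->C2: 45 × $20 = $900
  D->C1: 30 × $2 = $60
  D->C3: 50 × $7 = $350
Total = 60 + 845 + 315 + 900 + 60 + 350 = $2530.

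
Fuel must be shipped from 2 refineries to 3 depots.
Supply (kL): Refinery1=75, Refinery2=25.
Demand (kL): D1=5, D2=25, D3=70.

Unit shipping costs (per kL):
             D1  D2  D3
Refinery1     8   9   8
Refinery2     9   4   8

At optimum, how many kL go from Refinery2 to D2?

25

Solving gives:
  Refinery1→D1: 5 kL
  Refinery1→D3: 70 kL
  Refinery2→D2: 25 kL
Total cost = 700.
So Refinery2→D2 carries 25 kL.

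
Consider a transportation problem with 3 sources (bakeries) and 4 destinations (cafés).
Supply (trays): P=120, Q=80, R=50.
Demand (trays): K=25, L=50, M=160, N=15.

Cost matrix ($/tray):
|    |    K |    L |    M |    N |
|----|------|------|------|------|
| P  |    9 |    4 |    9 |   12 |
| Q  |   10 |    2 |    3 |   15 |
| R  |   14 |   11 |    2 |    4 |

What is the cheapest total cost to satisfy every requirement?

An optimal shipping plan:
  P–K: 25 × $9 = $225
  P–L: 50 × $4 = $200
  P–M: 45 × $9 = $405
  Q–M: 80 × $3 = $240
  R–M: 35 × $2 = $70
  R–N: 15 × $4 = $60
Total = 225 + 200 + 405 + 240 + 70 + 60 = $1200.

1200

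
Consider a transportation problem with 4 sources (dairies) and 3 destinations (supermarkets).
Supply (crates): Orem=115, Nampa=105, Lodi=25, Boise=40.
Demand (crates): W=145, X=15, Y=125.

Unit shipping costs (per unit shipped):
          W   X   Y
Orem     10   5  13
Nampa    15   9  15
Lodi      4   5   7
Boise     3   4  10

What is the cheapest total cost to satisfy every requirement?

An optimal shipping plan:
  Orem to W: 80 × 10 = 800
  Orem to X: 15 × 5 = 75
  Orem to Y: 20 × 13 = 260
  Nampa to Y: 105 × 15 = 1575
  Lodi to W: 25 × 4 = 100
  Boise to W: 40 × 3 = 120
Total = 800 + 75 + 260 + 1575 + 100 + 120 = 2930.
(Supply check: Orem ships 115; Nampa ships 105; Lodi ships 25; Boise ships 40.)

2930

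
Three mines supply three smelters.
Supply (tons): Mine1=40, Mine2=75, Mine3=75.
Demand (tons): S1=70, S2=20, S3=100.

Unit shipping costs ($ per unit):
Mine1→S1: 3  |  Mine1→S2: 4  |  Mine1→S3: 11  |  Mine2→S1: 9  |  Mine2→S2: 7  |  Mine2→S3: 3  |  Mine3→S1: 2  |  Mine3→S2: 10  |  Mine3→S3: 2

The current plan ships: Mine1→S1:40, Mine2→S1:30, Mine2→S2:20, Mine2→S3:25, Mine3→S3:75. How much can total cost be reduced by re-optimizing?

Current plan cost = 40·3 + 30·9 + 20·7 + 25·3 + 75·2 = $755.
Optimal plan:
  Mine1->S1: 20 × $3 = $60
  Mine1->S2: 20 × $4 = $80
  Mine2->S3: 75 × $3 = $225
  Mine3->S1: 50 × $2 = $100
  Mine3->S3: 25 × $2 = $50
Optimal cost = $515.
Saving = 755 − 515 = $240.

240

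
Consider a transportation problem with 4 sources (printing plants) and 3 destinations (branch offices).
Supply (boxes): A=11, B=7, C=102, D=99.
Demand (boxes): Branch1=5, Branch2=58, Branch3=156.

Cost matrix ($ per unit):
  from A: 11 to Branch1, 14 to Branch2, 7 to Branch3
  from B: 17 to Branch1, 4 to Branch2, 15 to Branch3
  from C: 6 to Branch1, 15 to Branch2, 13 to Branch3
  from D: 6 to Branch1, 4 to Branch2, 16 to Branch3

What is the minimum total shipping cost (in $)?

A cheapest plan:
  A to Branch3: 11 × $7 = $77
  B to Branch3: 7 × $15 = $105
  C to Branch3: 102 × $13 = $1326
  D to Branch1: 5 × $6 = $30
  D to Branch2: 58 × $4 = $232
  D to Branch3: 36 × $16 = $576
Total = 77 + 105 + 1326 + 30 + 232 + 576 = $2346.

2346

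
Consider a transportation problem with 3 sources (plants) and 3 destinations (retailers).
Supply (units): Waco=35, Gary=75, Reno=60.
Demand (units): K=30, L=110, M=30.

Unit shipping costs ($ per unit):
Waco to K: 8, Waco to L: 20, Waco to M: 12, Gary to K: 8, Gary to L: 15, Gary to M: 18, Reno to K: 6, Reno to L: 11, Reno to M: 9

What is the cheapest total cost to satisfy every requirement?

One minimum-cost allocation:
  Waco to K: 5 × $8 = $40
  Waco to M: 30 × $12 = $360
  Gary to K: 25 × $8 = $200
  Gary to L: 50 × $15 = $750
  Reno to L: 60 × $11 = $660
Total = 40 + 360 + 200 + 750 + 660 = $2010.
(Supply check: Waco ships 35; Gary ships 75; Reno ships 60.)

2010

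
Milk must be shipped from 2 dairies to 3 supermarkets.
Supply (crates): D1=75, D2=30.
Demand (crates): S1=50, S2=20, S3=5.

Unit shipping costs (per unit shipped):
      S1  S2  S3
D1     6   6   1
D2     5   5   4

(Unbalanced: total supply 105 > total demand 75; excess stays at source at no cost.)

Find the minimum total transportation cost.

One minimum-cost allocation:
  D1→S1: 20 × 6 = 120
  D1→S2: 20 × 6 = 120
  D1→S3: 5 × 1 = 5
  D2→S1: 30 × 5 = 150
Total = 120 + 120 + 5 + 150 = 395.

395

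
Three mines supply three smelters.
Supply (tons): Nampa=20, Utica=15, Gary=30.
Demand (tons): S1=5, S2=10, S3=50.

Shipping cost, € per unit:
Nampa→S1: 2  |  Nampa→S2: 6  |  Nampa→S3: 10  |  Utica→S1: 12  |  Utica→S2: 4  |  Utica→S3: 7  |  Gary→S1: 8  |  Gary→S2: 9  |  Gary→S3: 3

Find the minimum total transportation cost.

315

One minimum-cost allocation:
  Nampa–S1: 5 × €2 = €10
  Nampa–S2: 10 × €6 = €60
  Nampa–S3: 5 × €10 = €50
  Utica–S3: 15 × €7 = €105
  Gary–S3: 30 × €3 = €90
Total = 10 + 60 + 50 + 105 + 90 = €315.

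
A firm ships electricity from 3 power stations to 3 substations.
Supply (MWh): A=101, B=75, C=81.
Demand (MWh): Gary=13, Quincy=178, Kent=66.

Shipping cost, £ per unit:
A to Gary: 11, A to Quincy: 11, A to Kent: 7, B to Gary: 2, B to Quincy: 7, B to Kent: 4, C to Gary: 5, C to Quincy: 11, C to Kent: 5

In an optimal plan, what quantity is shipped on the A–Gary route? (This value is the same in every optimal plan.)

0

Solving gives:
  A->Quincy: 101 MWh
  B->Quincy: 75 MWh
  C->Gary: 13 MWh
  C->Quincy: 2 MWh
  C->Kent: 66 MWh
Total cost = £2053.
The route A→Gary is not used.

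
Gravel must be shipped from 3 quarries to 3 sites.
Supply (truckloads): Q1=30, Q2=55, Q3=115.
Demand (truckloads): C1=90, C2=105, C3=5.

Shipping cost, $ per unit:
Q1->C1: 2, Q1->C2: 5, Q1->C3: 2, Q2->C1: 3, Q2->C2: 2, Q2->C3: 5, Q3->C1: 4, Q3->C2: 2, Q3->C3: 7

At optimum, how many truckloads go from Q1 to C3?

5

Optimal shipments:
  Q1 to C1: 25 × $2 = $50
  Q1 to C3: 5 × $2 = $10
  Q2 to C1: 55 × $3 = $165
  Q3 to C1: 10 × $4 = $40
  Q3 to C2: 105 × $2 = $210
Total cost = $475.
So Q1→C3 carries 5 truckloads.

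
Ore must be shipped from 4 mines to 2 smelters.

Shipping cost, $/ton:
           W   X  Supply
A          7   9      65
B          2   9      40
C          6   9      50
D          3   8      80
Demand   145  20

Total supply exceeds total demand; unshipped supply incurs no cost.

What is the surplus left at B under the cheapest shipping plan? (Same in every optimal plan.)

0

Minimum-cost shipments:
  A–X: 20 × $9 = $180
  B–W: 40 × $2 = $80
  C–W: 25 × $6 = $150
  D–W: 80 × $3 = $240
Total cost = $650.
B ships 40 of its 40, leaving 0.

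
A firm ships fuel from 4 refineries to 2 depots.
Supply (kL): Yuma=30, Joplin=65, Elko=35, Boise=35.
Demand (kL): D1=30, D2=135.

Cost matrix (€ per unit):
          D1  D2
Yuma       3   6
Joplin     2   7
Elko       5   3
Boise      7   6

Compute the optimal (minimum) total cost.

A cheapest plan:
  Yuma–D2: 30 × €6 = €180
  Joplin–D1: 30 × €2 = €60
  Joplin–D2: 35 × €7 = €245
  Elko–D2: 35 × €3 = €105
  Boise–D2: 35 × €6 = €210
Total = 180 + 60 + 245 + 105 + 210 = €800.

800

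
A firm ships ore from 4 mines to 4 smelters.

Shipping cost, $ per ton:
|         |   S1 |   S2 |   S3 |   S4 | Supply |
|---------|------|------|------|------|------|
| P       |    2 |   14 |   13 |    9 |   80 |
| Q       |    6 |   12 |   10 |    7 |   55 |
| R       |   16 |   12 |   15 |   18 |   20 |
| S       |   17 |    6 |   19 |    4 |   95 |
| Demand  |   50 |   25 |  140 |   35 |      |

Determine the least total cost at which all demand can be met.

Optimal allocation:
  P→S1: 50 tons
  P→S3: 30 tons
  Q→S3: 55 tons
  R→S3: 20 tons
  S→S2: 25 tons
  S→S3: 35 tons
  S→S4: 35 tons
Total cost = $2295.

2295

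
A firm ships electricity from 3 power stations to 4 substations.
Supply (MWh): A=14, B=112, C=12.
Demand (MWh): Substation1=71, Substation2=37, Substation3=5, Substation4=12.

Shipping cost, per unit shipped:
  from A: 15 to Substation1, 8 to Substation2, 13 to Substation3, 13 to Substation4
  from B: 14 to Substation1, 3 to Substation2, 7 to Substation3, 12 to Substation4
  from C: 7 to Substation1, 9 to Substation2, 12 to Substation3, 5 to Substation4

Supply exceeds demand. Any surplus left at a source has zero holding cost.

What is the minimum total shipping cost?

1201

A cheapest plan:
  A->Substation4: 1 MWh
  B->Substation1: 70 MWh
  B->Substation2: 37 MWh
  B->Substation3: 5 MWh
  C->Substation1: 1 MWh
  C->Substation4: 11 MWh
Total cost = 1201.
(Supply check: A ships 1; B ships 112; C ships 12.)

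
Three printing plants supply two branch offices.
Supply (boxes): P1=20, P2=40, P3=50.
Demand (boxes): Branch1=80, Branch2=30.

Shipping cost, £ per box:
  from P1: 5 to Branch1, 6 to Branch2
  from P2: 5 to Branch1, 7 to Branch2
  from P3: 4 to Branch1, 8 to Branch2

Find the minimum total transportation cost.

540

A cheapest plan:
  P1->Branch2: 20 × £6 = £120
  P2->Branch1: 30 × £5 = £150
  P2->Branch2: 10 × £7 = £70
  P3->Branch1: 50 × £4 = £200
Total = 120 + 150 + 70 + 200 = £540.
(Supply check: P1 ships 20; P2 ships 40; P3 ships 50.)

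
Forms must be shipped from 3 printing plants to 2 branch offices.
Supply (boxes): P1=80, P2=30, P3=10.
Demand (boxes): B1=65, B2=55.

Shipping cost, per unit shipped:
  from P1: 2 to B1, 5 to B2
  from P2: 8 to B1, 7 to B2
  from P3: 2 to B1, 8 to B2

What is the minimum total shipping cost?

465

Optimal allocation:
  P1 to B1: 55 × 2 = 110
  P1 to B2: 25 × 5 = 125
  P2 to B2: 30 × 7 = 210
  P3 to B1: 10 × 2 = 20
Total = 110 + 125 + 210 + 20 = 465.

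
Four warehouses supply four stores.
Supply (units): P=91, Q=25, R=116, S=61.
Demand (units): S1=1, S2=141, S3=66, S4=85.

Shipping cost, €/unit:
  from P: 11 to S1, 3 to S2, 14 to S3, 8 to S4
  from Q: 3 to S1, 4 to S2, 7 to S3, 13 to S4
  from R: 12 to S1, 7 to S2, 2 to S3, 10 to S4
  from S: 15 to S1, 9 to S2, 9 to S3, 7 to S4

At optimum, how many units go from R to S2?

Optimal shipments:
  P→S2: 91 × €3 = €273
  Q→S1: 1 × €3 = €3
  Q→S2: 24 × €4 = €96
  R→S2: 26 × €7 = €182
  R→S3: 66 × €2 = €132
  R→S4: 24 × €10 = €240
  S→S4: 61 × €7 = €427
Total cost = €1353.
So R→S2 carries 26 units.

26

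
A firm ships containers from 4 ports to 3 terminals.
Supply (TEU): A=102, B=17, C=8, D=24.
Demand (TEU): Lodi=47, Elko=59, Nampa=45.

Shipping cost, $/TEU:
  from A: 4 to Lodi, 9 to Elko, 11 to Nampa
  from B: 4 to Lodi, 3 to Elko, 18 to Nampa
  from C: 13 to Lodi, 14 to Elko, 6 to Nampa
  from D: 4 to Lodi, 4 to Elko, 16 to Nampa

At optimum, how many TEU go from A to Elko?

18

Optimal shipments:
  A–Lodi: 47 × $4 = $188
  A–Elko: 18 × $9 = $162
  A–Nampa: 37 × $11 = $407
  B–Elko: 17 × $3 = $51
  C–Nampa: 8 × $6 = $48
  D–Elko: 24 × $4 = $96
Total cost = $952.
So A→Elko carries 18 TEU.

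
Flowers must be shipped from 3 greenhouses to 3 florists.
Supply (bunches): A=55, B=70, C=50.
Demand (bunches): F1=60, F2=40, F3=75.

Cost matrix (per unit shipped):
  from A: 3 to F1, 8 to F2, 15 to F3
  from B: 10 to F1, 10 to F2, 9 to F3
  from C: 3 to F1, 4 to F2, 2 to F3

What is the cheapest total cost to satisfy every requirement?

An optimal shipping plan:
  A→F1: 55 bunches
  B→F1: 5 bunches
  B→F2: 40 bunches
  B→F3: 25 bunches
  C→F3: 50 bunches
Total cost = 940.
(Supply check: A ships 55; B ships 70; C ships 50.)

940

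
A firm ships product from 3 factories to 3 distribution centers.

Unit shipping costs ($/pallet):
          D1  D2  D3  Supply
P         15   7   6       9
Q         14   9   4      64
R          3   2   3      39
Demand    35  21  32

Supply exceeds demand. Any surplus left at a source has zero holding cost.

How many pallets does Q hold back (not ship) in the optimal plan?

24

An optimal plan:
  P->D2: 9 pallets
  Q->D2: 8 pallets
  Q->D3: 32 pallets
  R->D1: 35 pallets
  R->D2: 4 pallets
Total cost = $376.
Q ships 40 of its 64, leaving 24.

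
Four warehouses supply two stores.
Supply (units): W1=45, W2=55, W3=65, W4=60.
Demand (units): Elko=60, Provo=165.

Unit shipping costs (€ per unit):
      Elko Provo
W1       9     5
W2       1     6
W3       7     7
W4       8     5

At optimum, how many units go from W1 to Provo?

45

Solving gives:
  W1->Provo: 45 units
  W2->Elko: 55 units
  W3->Elko: 5 units
  W3->Provo: 60 units
  W4->Provo: 60 units
Total cost = €1035.
So W1→Provo carries 45 units.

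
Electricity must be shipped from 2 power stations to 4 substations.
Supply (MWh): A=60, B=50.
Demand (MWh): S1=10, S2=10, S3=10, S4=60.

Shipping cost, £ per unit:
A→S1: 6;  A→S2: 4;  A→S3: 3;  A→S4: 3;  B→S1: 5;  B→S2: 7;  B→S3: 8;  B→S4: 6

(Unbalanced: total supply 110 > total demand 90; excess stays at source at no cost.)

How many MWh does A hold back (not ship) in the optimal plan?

Minimum-cost shipments:
  A–S2: 10 × £4 = £40
  A–S3: 10 × £3 = £30
  A–S4: 40 × £3 = £120
  B–S1: 10 × £5 = £50
  B–S4: 20 × £6 = £120
Total cost = £360.
A ships 60 of its 60, leaving 0.

0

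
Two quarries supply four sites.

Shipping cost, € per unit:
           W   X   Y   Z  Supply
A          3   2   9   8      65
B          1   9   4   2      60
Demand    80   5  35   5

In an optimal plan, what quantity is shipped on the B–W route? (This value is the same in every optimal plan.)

20

Solving gives:
  A–W: 60 × €3 = €180
  A–X: 5 × €2 = €10
  B–W: 20 × €1 = €20
  B–Y: 35 × €4 = €140
  B–Z: 5 × €2 = €10
Total cost = €360.
So B→W carries 20 truckloads.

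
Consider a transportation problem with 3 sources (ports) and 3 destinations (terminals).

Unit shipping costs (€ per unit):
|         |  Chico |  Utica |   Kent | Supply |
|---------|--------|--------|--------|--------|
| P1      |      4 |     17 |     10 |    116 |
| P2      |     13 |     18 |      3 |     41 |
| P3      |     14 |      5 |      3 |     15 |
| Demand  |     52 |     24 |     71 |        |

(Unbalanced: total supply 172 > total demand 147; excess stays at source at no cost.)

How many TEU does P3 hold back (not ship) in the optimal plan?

An optimal plan:
  P1 to Chico: 52 × €4 = €208
  P1 to Utica: 9 × €17 = €153
  P1 to Kent: 30 × €10 = €300
  P2 to Kent: 41 × €3 = €123
  P3 to Utica: 15 × €5 = €75
Total cost = €859.
P3 ships 15 of its 15, leaving 0.

0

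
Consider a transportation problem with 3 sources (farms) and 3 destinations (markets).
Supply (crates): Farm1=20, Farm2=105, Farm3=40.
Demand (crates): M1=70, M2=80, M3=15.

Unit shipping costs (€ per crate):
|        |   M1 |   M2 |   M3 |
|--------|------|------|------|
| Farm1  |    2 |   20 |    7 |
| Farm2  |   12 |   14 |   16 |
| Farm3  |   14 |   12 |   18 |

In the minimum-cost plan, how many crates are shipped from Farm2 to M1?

50

The minimum-cost plan:
  Farm1->M1: 20 crates
  Farm2->M1: 50 crates
  Farm2->M2: 40 crates
  Farm2->M3: 15 crates
  Farm3->M2: 40 crates
Total cost = €1920.
So Farm2→M1 carries 50 crates.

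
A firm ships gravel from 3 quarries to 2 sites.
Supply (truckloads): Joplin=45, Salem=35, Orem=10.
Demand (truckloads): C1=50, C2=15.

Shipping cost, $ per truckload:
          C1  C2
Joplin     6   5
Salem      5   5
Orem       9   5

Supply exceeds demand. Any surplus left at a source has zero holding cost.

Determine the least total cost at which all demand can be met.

One minimum-cost allocation:
  Joplin->C1: 15 × $6 = $90
  Joplin->C2: 15 × $5 = $75
  Salem->C1: 35 × $5 = $175
Total = 90 + 75 + 175 = $340.
(Supply check: Joplin ships 30; Salem ships 35; Orem ships 0.)

340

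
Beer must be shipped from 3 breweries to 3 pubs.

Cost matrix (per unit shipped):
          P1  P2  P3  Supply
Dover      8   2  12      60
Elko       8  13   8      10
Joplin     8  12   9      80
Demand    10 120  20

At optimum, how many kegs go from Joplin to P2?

Optimal shipments:
  Dover–P2: 60 × 2 = 120
  Elko–P3: 10 × 8 = 80
  Joplin–P1: 10 × 8 = 80
  Joplin–P2: 60 × 12 = 720
  Joplin–P3: 10 × 9 = 90
Total cost = 1090.
So Joplin→P2 carries 60 kegs.

60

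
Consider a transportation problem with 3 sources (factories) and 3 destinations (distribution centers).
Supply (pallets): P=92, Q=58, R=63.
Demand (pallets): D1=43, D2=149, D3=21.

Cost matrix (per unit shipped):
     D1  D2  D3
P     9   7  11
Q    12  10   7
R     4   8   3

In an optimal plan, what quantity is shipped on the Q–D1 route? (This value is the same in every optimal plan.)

0

The minimum-cost plan:
  P→D2: 92 × 7 = 644
  Q→D2: 57 × 10 = 570
  Q→D3: 1 × 7 = 7
  R→D1: 43 × 4 = 172
  R→D3: 20 × 3 = 60
Total cost = 1453.
The route Q→D1 is not used.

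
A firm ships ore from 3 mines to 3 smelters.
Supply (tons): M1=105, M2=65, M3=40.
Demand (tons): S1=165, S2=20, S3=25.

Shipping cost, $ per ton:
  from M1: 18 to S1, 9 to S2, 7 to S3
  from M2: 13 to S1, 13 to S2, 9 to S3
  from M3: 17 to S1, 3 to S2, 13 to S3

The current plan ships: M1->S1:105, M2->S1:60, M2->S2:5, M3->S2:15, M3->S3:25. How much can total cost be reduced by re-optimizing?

Current plan cost = 105·18 + 60·13 + 5·13 + 15·3 + 25·13 = $3105.
Optimal plan:
  M1→S1: 80 tons
  M1→S3: 25 tons
  M2→S1: 65 tons
  M3→S1: 20 tons
  M3→S2: 20 tons
Optimal cost = $2860.
Saving = 3105 − 2860 = $245.

245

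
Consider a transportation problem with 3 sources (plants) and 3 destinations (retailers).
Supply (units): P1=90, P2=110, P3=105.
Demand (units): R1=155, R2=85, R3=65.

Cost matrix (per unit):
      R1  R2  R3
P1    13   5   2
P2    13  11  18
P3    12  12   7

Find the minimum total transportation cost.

One minimum-cost allocation:
  P1–R2: 85 × 5 = 425
  P1–R3: 5 × 2 = 10
  P2–R1: 110 × 13 = 1430
  P3–R1: 45 × 12 = 540
  P3–R3: 60 × 7 = 420
Total = 425 + 10 + 1430 + 540 + 420 = 2825.

2825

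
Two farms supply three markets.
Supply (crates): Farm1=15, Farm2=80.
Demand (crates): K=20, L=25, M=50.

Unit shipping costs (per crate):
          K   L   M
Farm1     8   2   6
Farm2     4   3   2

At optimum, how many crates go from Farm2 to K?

20

Solving gives:
  Farm1->L: 15 × 2 = 30
  Farm2->K: 20 × 4 = 80
  Farm2->L: 10 × 3 = 30
  Farm2->M: 50 × 2 = 100
Total cost = 240.
So Farm2→K carries 20 crates.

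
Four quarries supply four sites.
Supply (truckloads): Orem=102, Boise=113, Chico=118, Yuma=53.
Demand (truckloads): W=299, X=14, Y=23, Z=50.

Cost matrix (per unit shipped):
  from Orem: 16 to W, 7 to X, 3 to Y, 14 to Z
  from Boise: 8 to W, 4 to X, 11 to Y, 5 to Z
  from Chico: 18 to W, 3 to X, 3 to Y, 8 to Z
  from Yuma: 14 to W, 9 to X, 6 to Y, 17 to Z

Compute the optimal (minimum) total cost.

4347

A cheapest plan:
  Orem–W: 102 × 16 = 1632
  Boise–W: 113 × 8 = 904
  Chico–W: 31 × 18 = 558
  Chico–X: 14 × 3 = 42
  Chico–Y: 23 × 3 = 69
  Chico–Z: 50 × 8 = 400
  Yuma–W: 53 × 14 = 742
Total = 1632 + 904 + 558 + 42 + 69 + 400 + 742 = 4347.
(Supply check: Orem ships 102; Boise ships 113; Chico ships 118; Yuma ships 53.)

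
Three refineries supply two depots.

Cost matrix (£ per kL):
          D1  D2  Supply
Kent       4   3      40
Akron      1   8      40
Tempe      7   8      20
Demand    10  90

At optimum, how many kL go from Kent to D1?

0

Solving gives:
  Kent→D2: 40 kL
  Akron→D1: 10 kL
  Akron→D2: 30 kL
  Tempe→D2: 20 kL
Total cost = £530.
The route Kent→D1 is not used.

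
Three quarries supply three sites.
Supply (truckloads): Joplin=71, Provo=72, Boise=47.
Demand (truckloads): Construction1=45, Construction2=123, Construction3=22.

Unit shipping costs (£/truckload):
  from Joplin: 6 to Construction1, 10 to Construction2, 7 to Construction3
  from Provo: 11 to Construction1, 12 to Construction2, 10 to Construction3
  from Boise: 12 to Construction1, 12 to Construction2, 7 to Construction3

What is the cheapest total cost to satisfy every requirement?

A cheapest plan:
  Joplin–Construction1: 45 truckloads
  Joplin–Construction2: 26 truckloads
  Provo–Construction2: 72 truckloads
  Boise–Construction2: 25 truckloads
  Boise–Construction3: 22 truckloads
Total cost = £1848.

1848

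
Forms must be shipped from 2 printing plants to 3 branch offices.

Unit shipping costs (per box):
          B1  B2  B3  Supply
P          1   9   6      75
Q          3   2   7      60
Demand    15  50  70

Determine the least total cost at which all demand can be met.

545

An optimal shipping plan:
  P to B1: 15 × 1 = 15
  P to B3: 60 × 6 = 360
  Q to B2: 50 × 2 = 100
  Q to B3: 10 × 7 = 70
Total = 15 + 360 + 100 + 70 = 545.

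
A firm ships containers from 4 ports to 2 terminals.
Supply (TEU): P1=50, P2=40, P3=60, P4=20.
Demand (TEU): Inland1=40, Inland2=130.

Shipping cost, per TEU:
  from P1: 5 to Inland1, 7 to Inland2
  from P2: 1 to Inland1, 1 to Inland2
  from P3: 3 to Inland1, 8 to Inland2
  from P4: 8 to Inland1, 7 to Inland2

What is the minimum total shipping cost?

810

Optimal allocation:
  P1→Inland2: 50 × 7 = 350
  P2→Inland2: 40 × 1 = 40
  P3→Inland1: 40 × 3 = 120
  P3→Inland2: 20 × 8 = 160
  P4→Inland2: 20 × 7 = 140
Total = 350 + 40 + 120 + 160 + 140 = 810.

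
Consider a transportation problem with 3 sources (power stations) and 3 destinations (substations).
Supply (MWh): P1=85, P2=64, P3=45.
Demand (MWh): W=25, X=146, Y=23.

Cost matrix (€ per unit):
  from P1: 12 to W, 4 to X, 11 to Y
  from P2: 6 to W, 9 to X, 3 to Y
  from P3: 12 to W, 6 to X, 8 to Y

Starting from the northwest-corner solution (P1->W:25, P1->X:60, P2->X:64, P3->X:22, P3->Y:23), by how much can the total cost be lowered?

Current plan cost = 25·12 + 60·4 + 64·9 + 22·6 + 23·8 = €1432.
Optimal plan:
  P1->X: 85 MWh
  P2->W: 25 MWh
  P2->X: 16 MWh
  P2->Y: 23 MWh
  P3->X: 45 MWh
Optimal cost = €973.
Saving = 1432 − 973 = €459.

459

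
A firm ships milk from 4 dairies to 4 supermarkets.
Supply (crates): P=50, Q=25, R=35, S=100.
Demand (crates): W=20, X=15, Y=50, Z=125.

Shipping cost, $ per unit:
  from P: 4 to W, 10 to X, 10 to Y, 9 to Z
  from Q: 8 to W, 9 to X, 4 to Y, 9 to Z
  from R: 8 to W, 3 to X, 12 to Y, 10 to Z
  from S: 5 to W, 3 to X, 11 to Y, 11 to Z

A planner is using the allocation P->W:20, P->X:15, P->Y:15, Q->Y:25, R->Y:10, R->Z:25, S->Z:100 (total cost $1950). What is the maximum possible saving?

190

Current plan cost = 20·4 + 15·10 + 15·10 + 25·4 + 10·12 + 25·10 + 100·11 = $1950.
Optimal plan:
  P–Z: 50 crates
  Q–Y: 25 crates
  R–Z: 35 crates
  S–W: 20 crates
  S–X: 15 crates
  S–Y: 25 crates
  S–Z: 40 crates
Optimal cost = $1760.
Saving = 1950 − 1760 = $190.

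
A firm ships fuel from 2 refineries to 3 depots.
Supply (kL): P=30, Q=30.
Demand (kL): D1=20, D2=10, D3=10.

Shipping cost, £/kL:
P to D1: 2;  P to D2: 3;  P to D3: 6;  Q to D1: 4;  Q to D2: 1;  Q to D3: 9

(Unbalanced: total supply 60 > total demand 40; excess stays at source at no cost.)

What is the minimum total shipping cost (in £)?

110

Optimal allocation:
  P to D1: 20 kL
  P to D3: 10 kL
  Q to D2: 10 kL
Total cost = £110.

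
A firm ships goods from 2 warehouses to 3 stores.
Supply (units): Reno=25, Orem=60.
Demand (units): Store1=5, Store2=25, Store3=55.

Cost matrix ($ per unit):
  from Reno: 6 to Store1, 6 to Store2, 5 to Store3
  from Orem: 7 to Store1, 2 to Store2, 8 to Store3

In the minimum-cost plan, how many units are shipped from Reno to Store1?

Solving gives:
  Reno->Store3: 25 × $5 = $125
  Orem->Store1: 5 × $7 = $35
  Orem->Store2: 25 × $2 = $50
  Orem->Store3: 30 × $8 = $240
Total cost = $450.
The route Reno→Store1 is not used.

0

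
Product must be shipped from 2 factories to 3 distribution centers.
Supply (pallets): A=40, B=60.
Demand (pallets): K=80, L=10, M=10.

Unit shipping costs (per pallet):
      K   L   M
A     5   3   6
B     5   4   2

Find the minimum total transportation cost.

An optimal shipping plan:
  A–K: 30 pallets
  A–L: 10 pallets
  B–K: 50 pallets
  B–M: 10 pallets
Total cost = 450.

450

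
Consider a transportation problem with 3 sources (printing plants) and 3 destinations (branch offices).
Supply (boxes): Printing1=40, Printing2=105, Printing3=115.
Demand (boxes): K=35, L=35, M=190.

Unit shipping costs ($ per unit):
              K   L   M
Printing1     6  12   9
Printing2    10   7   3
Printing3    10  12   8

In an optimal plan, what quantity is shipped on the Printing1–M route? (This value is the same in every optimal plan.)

0

Optimal shipments:
  Printing1–K: 35 × $6 = $210
  Printing1–L: 5 × $12 = $60
  Printing2–M: 105 × $3 = $315
  Printing3–L: 30 × $12 = $360
  Printing3–M: 85 × $8 = $680
Total cost = $1625.
The route Printing1→M is not used.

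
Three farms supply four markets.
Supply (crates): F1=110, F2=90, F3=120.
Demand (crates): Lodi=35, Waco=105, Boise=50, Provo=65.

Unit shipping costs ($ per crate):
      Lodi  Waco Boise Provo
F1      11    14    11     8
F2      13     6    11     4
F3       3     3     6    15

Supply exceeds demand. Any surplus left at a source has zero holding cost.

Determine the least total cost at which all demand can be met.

A cheapest plan:
  F1->Boise: 45 × $11 = $495
  F2->Waco: 25 × $6 = $150
  F2->Provo: 65 × $4 = $260
  F3->Lodi: 35 × $3 = $105
  F3->Waco: 80 × $3 = $240
  F3->Boise: 5 × $6 = $30
Total = 495 + 150 + 260 + 105 + 240 + 30 = $1280.
(Supply check: F1 ships 45; F2 ships 90; F3 ships 120.)

1280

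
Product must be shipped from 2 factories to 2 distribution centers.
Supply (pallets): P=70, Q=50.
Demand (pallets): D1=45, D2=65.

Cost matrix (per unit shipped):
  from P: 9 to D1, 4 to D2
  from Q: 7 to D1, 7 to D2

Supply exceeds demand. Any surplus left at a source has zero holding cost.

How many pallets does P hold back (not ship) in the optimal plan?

5

Minimum-cost shipments:
  P to D2: 65 × 4 = 260
  Q to D1: 45 × 7 = 315
Total cost = 575.
P ships 65 of its 70, leaving 5.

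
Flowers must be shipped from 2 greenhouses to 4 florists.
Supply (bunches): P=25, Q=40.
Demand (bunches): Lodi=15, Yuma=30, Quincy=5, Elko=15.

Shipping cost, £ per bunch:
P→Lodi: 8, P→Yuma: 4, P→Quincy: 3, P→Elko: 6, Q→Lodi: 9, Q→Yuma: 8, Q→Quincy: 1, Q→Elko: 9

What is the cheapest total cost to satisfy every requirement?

415

Optimal allocation:
  P->Yuma: 25 × £4 = £100
  Q->Lodi: 15 × £9 = £135
  Q->Yuma: 5 × £8 = £40
  Q->Quincy: 5 × £1 = £5
  Q->Elko: 15 × £9 = £135
Total = 100 + 135 + 40 + 5 + 135 = £415.
(Supply check: P ships 25; Q ships 40.)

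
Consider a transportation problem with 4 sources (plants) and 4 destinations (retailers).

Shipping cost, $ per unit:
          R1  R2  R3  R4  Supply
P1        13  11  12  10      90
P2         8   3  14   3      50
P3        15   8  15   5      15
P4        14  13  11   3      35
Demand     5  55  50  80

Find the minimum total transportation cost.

An optimal shipping plan:
  P1–R1: 5 × $13 = $65
  P1–R2: 5 × $11 = $55
  P1–R3: 50 × $12 = $600
  P1–R4: 30 × $10 = $300
  P2–R2: 50 × $3 = $150
  P3–R4: 15 × $5 = $75
  P4–R4: 35 × $3 = $105
Total = 65 + 55 + 600 + 300 + 150 + 75 + 105 = $1350.

1350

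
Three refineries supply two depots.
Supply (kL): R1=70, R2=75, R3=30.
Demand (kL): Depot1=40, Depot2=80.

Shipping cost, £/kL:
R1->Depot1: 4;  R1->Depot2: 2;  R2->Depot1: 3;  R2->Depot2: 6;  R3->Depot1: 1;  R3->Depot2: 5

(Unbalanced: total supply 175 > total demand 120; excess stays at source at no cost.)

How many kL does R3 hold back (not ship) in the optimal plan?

0

An optimal plan:
  R1 to Depot2: 70 × £2 = £140
  R2 to Depot1: 10 × £3 = £30
  R2 to Depot2: 10 × £6 = £60
  R3 to Depot1: 30 × £1 = £30
Total cost = £260.
R3 ships 30 of its 30, leaving 0.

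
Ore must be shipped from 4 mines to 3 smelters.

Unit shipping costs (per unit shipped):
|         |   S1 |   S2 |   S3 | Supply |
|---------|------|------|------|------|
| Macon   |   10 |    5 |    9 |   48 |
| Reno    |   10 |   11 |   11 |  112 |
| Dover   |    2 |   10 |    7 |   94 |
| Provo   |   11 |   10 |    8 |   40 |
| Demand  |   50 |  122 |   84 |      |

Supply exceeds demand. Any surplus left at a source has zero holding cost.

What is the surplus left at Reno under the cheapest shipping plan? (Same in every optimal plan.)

38

Minimum-cost shipments:
  Macon to S2: 48 × 5 = 240
  Reno to S2: 74 × 11 = 814
  Dover to S1: 50 × 2 = 100
  Dover to S3: 44 × 7 = 308
  Provo to S3: 40 × 8 = 320
Total cost = 1782.
Reno ships 74 of its 112, leaving 38.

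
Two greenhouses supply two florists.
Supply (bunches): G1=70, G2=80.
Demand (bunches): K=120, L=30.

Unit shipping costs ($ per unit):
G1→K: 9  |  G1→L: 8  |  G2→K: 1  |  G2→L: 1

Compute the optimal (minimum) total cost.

680

One minimum-cost allocation:
  G1 to K: 40 × $9 = $360
  G1 to L: 30 × $8 = $240
  G2 to K: 80 × $1 = $80
Total = 360 + 240 + 80 = $680.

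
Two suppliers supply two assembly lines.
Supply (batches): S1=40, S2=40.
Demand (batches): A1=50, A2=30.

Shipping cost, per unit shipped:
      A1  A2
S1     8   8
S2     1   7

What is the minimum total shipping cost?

360

Optimal allocation:
  S1–A1: 10 × 8 = 80
  S1–A2: 30 × 8 = 240
  S2–A1: 40 × 1 = 40
Total = 80 + 240 + 40 = 360.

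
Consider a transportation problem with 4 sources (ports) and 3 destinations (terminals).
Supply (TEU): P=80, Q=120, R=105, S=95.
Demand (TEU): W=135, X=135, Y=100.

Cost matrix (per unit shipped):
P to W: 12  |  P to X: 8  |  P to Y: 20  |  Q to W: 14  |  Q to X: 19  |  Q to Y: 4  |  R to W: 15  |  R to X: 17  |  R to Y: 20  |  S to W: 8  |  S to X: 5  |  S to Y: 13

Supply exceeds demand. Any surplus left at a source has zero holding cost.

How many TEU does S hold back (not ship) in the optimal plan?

0

Minimum-cost shipments:
  P–X: 80 × 8 = 640
  Q–W: 20 × 14 = 280
  Q–Y: 100 × 4 = 400
  R–W: 75 × 15 = 1125
  S–W: 40 × 8 = 320
  S–X: 55 × 5 = 275
Total cost = 3040.
S ships 95 of its 95, leaving 0.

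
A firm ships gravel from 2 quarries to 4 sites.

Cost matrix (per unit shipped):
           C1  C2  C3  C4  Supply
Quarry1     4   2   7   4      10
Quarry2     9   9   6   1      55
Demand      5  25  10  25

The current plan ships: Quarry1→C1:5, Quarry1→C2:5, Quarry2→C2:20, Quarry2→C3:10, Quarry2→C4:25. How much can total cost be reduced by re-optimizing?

10

Current plan cost = 5·4 + 5·2 + 20·9 + 10·6 + 25·1 = 295.
Optimal plan:
  Quarry1 to C2: 10 × 2 = 20
  Quarry2 to C1: 5 × 9 = 45
  Quarry2 to C2: 15 × 9 = 135
  Quarry2 to C3: 10 × 6 = 60
  Quarry2 to C4: 25 × 1 = 25
Optimal cost = 285.
Saving = 295 − 285 = 10.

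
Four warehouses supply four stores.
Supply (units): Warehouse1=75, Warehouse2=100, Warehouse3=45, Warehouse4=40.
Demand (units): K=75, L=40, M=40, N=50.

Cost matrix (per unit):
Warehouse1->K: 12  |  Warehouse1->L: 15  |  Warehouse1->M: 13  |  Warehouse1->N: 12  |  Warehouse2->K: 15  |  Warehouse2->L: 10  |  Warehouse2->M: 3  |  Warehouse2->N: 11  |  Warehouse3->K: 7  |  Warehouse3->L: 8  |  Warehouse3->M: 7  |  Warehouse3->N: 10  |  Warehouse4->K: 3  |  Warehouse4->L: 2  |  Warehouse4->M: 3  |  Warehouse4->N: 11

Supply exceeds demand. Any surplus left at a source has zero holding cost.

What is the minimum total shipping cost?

1415

An optimal shipping plan:
  Warehouse1→N: 20 × 12 = 240
  Warehouse2→L: 30 × 10 = 300
  Warehouse2→M: 40 × 3 = 120
  Warehouse2→N: 30 × 11 = 330
  Warehouse3→K: 45 × 7 = 315
  Warehouse4→K: 30 × 3 = 90
  Warehouse4→L: 10 × 2 = 20
Total = 240 + 300 + 120 + 330 + 315 + 90 + 20 = 1415.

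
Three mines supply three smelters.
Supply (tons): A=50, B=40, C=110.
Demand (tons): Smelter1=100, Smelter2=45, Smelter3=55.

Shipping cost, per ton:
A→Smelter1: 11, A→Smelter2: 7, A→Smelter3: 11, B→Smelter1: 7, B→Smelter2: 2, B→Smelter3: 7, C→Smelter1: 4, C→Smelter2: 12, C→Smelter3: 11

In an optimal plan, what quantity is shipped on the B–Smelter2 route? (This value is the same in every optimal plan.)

40

The minimum-cost plan:
  A–Smelter2: 5 tons
  A–Smelter3: 45 tons
  B–Smelter2: 40 tons
  C–Smelter1: 100 tons
  C–Smelter3: 10 tons
Total cost = 1120.
So B→Smelter2 carries 40 tons.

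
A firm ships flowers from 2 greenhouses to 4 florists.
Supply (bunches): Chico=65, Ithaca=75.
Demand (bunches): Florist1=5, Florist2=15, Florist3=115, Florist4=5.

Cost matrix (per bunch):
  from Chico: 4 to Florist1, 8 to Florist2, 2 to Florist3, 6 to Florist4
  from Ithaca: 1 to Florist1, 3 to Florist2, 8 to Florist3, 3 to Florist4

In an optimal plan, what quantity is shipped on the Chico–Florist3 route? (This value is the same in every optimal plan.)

Optimal shipments:
  Chico–Florist3: 65 × 2 = 130
  Ithaca–Florist1: 5 × 1 = 5
  Ithaca–Florist2: 15 × 3 = 45
  Ithaca–Florist3: 50 × 8 = 400
  Ithaca–Florist4: 5 × 3 = 15
Total cost = 595.
So Chico→Florist3 carries 65 bunches.

65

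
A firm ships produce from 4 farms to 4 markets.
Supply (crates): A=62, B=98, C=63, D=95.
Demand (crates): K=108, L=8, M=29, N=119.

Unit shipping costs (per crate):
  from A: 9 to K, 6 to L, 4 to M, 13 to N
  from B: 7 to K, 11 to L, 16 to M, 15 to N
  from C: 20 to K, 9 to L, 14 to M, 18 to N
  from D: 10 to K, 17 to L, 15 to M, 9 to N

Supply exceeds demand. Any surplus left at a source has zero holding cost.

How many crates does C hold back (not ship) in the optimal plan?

An optimal plan:
  A→K: 10 × 9 = 90
  A→M: 29 × 4 = 116
  A→N: 23 × 13 = 299
  B→K: 98 × 7 = 686
  C→L: 8 × 9 = 72
  C→N: 1 × 18 = 18
  D→N: 95 × 9 = 855
Total cost = 2136.
C ships 9 of its 63, leaving 54.

54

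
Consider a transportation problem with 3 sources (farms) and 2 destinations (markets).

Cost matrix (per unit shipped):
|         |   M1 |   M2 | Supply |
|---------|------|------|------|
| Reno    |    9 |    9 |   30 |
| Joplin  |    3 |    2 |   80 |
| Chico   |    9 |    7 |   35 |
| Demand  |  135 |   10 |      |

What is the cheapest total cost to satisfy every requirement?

805

An optimal shipping plan:
  Reno->M1: 30 × 9 = 270
  Joplin->M1: 80 × 3 = 240
  Chico->M1: 25 × 9 = 225
  Chico->M2: 10 × 7 = 70
Total = 270 + 240 + 225 + 70 = 805.
(Supply check: Reno ships 30; Joplin ships 80; Chico ships 35.)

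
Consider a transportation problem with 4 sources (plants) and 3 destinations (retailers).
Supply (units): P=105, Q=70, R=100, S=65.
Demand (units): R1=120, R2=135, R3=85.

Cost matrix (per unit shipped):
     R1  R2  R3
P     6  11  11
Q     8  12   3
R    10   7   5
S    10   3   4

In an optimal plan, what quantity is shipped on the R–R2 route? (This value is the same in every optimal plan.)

70

Solving gives:
  P to R1: 105 × 6 = 630
  Q to R3: 70 × 3 = 210
  R to R1: 15 × 10 = 150
  R to R2: 70 × 7 = 490
  R to R3: 15 × 5 = 75
  S to R2: 65 × 3 = 195
Total cost = 1750.
So R→R2 carries 70 units.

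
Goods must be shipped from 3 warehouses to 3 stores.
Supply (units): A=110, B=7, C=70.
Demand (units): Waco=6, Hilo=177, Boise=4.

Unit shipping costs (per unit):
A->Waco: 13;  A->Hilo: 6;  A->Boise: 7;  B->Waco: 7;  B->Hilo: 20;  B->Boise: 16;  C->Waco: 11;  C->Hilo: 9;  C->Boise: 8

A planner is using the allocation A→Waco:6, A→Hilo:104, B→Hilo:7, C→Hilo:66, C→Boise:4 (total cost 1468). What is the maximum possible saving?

Current plan cost = 6·13 + 104·6 + 7·20 + 66·9 + 4·8 = 1468.
Optimal plan:
  A to Hilo: 110 units
  B to Waco: 6 units
  B to Boise: 1 units
  C to Hilo: 67 units
  C to Boise: 3 units
Optimal cost = 1345.
Saving = 1468 − 1345 = 123.

123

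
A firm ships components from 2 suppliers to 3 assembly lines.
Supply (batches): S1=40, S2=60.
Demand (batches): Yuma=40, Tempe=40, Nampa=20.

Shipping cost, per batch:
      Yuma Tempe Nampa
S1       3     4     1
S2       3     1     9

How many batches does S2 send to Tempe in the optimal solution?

Optimal shipments:
  S1→Yuma: 20 × 3 = 60
  S1→Nampa: 20 × 1 = 20
  S2→Yuma: 20 × 3 = 60
  S2→Tempe: 40 × 1 = 40
Total cost = 180.
So S2→Tempe carries 40 batches.

40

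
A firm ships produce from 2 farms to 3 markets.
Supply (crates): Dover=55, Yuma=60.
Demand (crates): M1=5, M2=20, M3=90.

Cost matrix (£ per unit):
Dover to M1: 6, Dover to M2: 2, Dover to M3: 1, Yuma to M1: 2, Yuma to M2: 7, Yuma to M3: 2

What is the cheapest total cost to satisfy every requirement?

One minimum-cost allocation:
  Dover->M2: 20 × £2 = £40
  Dover->M3: 35 × £1 = £35
  Yuma->M1: 5 × £2 = £10
  Yuma->M3: 55 × £2 = £110
Total = 40 + 35 + 10 + 110 = £195.
(Supply check: Dover ships 55; Yuma ships 60.)

195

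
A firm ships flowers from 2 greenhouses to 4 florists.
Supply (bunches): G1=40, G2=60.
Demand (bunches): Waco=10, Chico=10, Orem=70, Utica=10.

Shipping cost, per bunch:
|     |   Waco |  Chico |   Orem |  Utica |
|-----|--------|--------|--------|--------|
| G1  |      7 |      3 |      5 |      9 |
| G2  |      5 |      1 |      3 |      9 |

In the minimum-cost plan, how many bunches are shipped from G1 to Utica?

10

The minimum-cost plan:
  G1 to Waco: 10 × 7 = 70
  G1 to Chico: 10 × 3 = 30
  G1 to Orem: 10 × 5 = 50
  G1 to Utica: 10 × 9 = 90
  G2 to Orem: 60 × 3 = 180
Total cost = 420.
So G1→Utica carries 10 bunches.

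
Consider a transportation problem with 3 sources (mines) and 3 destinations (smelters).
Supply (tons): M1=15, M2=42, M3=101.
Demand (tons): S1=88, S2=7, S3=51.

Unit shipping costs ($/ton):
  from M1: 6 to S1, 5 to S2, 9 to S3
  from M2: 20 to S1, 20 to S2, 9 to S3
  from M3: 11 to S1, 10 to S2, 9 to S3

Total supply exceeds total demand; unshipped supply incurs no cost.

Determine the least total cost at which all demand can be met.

1422

One minimum-cost allocation:
  M1–S1: 8 × $6 = $48
  M1–S2: 7 × $5 = $35
  M2–S3: 42 × $9 = $378
  M3–S1: 80 × $11 = $880
  M3–S3: 9 × $9 = $81
Total = 48 + 35 + 378 + 880 + 81 = $1422.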